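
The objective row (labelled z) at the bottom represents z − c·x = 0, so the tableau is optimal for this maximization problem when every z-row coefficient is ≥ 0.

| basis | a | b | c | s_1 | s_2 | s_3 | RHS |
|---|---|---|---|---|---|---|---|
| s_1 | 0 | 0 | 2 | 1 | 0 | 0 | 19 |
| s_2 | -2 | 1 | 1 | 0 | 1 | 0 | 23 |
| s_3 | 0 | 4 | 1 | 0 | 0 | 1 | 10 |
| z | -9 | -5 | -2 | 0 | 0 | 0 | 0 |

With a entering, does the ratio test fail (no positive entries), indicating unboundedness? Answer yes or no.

yes

Every constraint-row entry in column a is ≤ 0, so increasing a is unbounded.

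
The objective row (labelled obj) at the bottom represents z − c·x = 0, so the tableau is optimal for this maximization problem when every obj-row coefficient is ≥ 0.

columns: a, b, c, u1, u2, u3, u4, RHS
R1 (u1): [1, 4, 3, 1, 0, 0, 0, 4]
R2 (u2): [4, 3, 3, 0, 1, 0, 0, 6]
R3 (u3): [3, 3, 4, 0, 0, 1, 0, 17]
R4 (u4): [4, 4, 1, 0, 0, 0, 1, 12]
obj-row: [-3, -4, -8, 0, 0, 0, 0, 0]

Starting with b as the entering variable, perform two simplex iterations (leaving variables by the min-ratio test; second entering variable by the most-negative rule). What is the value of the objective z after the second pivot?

Ratio test on column b — row 1: 4/4 = 1; row 2: 6/3 = 2; row 3: 17/3 = 17/3; row 4: 12/4 = 3. Minimum is 1 at row 1 (u1 leaves); pivot element 4.
Pivot on row 1; the obj-row RHS becomes 0 − (-4)·1 = 4.
Next entering variable (most negative obj-row entry -5): c.
Ratio test on column c — row 1: 1/(3/4) = 4/3; row 2: 3/(3/4) = 4; row 3: 14/(7/4) = 8; row 4: entry -2 ≤ 0. Minimum is 4/3 at row 1 (b leaves); pivot element 3/4.
After the second pivot the obj-row RHS is 4 − (-5)·(4/3) = 32/3.

32/3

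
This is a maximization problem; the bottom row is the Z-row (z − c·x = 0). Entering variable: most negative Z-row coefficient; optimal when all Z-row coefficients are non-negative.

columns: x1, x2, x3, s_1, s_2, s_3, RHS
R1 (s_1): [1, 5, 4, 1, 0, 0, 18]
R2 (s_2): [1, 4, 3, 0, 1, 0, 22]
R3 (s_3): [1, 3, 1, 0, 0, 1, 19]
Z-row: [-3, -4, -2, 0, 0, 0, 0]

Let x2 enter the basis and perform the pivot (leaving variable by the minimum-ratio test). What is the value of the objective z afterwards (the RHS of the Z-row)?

Ratio test on column x2 — row 1: 18/5 = 18/5; row 2: 22/4 = 11/2; row 3: 19/3 = 19/3. Minimum is 18/5 at row 1 (s_1 leaves); pivot element 5.
Pivot on row 1; the Z-row RHS becomes 0 − (-4)·(18/5) = 72/5.

72/5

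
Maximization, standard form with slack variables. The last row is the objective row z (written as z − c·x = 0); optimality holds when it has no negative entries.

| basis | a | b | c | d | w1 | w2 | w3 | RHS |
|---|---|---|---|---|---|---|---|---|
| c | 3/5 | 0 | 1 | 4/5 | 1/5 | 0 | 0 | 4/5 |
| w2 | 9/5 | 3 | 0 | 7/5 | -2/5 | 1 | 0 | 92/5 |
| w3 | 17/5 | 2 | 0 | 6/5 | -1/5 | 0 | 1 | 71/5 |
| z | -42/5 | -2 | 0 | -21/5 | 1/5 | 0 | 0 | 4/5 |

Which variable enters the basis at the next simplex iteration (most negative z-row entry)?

a

Negative z-row entries: a: -42/5, b: -2, d: -21/5.
The most negative is -42/5 in column a, so a enters.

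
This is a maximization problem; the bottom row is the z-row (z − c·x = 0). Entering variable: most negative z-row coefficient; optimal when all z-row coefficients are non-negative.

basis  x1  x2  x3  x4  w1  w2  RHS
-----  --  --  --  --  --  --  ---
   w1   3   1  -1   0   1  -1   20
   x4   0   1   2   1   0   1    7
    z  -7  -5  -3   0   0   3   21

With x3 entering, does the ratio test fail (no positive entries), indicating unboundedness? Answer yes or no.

Column x3 has positive entries in row(s) 2, so the ratio test bounds it — not unbounded.

no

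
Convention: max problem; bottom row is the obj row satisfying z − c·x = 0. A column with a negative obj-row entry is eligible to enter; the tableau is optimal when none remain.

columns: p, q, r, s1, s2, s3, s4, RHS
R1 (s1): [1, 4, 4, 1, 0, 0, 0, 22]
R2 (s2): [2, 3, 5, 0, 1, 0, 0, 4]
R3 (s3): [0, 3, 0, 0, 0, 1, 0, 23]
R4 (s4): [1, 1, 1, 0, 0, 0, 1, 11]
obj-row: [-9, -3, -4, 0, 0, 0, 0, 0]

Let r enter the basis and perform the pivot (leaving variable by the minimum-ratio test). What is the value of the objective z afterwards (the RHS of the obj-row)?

16/5

Ratio test on column r — row 1: 22/4 = 11/2; row 2: 4/5 = 4/5; row 3: entry 0 ≤ 0; row 4: 11/1 = 11. Minimum is 4/5 at row 2 (s2 leaves); pivot element 5.
Pivot on row 2; the obj-row RHS becomes 0 − (-4)·(4/5) = 16/5.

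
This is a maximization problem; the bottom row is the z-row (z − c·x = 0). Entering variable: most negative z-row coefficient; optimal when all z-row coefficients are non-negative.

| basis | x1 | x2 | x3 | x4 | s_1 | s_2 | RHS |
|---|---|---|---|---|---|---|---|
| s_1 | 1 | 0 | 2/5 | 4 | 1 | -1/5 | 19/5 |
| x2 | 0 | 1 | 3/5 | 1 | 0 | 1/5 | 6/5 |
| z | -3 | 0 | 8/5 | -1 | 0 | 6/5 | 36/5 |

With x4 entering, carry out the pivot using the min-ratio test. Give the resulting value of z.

Ratio test on column x4 — row 1: (19/5)/4 = 19/20; row 2: (6/5)/1 = 6/5. Minimum is 19/20 at row 1 (s_1 leaves); pivot element 4.
Pivot on row 1; the z-row RHS becomes 36/5 − (-1)·(19/20) = 163/20.

163/20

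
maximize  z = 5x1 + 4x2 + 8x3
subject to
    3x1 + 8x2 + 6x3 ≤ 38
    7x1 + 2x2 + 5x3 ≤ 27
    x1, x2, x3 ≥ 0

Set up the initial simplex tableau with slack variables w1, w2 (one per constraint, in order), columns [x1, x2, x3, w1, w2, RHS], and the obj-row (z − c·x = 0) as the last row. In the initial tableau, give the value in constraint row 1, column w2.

Slack w2 belongs to constraint 2; its column is the unit vector e_2, so the entry in row 1 is 0.

0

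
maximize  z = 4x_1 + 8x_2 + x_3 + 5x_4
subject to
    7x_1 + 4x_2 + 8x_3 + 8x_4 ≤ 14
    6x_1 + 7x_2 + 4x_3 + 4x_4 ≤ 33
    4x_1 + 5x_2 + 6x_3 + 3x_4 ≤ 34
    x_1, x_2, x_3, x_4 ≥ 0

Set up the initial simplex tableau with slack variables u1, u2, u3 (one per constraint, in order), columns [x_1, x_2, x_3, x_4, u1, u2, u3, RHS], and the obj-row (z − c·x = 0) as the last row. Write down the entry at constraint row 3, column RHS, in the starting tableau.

The RHS of constraint 3 is b_3 = 34.

34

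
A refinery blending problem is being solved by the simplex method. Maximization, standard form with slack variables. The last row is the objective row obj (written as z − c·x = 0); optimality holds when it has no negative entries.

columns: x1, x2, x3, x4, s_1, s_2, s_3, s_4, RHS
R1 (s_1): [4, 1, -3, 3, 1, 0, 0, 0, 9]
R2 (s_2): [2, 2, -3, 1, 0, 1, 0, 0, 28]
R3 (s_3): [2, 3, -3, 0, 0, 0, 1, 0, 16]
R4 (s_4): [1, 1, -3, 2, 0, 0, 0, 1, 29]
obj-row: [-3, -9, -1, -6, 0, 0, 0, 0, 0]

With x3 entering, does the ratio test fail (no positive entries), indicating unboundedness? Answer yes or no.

Every constraint-row entry in column x3 is ≤ 0, so increasing x3 is unbounded.

yes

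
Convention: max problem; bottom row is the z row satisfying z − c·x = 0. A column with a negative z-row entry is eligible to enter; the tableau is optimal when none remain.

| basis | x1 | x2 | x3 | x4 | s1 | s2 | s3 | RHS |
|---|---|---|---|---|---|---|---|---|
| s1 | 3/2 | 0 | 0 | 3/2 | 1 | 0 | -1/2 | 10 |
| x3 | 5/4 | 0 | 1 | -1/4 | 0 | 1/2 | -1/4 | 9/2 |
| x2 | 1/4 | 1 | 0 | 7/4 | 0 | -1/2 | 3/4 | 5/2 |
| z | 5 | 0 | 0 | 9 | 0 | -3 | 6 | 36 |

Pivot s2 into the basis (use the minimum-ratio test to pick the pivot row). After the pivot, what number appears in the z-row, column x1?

Ratio test on column s2 — row 1: entry 0 ≤ 0; row 2: (9/2)/(1/2) = 9; row 3: entry -1/2 ≤ 0. Minimum is 9 at row 2 (x3 leaves); pivot element 1/2.
Divide row 2 by 1/2; eliminate column s2 from the other rows.
z-row update in column x1: 5 − (-3)·(5/2) = 25/2.

25/2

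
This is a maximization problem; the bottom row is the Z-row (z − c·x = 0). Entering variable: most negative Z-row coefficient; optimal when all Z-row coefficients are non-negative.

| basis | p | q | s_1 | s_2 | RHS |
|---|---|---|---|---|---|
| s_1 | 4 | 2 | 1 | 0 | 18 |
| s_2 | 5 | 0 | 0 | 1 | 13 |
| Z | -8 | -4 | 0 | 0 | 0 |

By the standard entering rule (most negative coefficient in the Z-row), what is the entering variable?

p

Negative Z-row entries: p: -8, q: -4.
The most negative is -8 in column p, so p enters.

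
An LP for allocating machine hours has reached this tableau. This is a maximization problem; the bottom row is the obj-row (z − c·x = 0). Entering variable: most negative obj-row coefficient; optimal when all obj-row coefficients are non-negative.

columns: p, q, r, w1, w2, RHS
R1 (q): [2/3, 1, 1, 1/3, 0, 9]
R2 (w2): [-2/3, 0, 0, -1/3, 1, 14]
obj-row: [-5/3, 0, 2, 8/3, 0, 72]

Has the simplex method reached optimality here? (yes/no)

The obj-row has a negative entry -5/3 in column p, so it is not optimal.

no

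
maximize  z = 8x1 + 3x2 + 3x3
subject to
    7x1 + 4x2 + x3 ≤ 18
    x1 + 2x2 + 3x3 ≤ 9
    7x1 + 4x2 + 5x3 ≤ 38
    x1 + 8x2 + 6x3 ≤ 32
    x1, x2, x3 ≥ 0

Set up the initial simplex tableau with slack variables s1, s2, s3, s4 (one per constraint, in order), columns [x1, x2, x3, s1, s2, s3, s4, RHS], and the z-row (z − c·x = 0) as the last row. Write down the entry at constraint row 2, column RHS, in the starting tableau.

9

The RHS of constraint 2 is b_2 = 9.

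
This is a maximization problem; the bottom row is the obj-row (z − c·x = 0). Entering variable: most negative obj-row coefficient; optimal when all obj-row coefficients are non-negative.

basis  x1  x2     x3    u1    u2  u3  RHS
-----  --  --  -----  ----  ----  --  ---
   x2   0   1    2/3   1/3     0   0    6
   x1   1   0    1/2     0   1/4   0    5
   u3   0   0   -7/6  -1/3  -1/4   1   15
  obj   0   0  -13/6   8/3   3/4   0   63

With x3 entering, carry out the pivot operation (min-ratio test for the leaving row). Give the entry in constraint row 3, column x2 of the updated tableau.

Ratio test on column x3 — row 1: 6/(2/3) = 9; row 2: 5/(1/2) = 10; row 3: entry -7/6 ≤ 0. Minimum is 9 at row 1 (x2 leaves); pivot element 2/3.
Divide row 1 by 2/3; eliminate column x3 from the other rows.
Row 3 update in column x2: 0 − (-7/6)·(3/2) = 7/4.

7/4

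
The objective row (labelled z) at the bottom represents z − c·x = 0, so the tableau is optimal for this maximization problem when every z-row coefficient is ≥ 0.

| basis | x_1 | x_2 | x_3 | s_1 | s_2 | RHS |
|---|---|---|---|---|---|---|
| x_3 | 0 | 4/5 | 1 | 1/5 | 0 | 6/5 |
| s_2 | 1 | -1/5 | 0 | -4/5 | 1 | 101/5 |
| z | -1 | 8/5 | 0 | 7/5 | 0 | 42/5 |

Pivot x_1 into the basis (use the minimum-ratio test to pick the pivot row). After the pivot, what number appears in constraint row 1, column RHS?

6/5

Ratio test on column x_1 — row 1: entry 0 ≤ 0; row 2: (101/5)/1 = 101/5. Minimum is 101/5 at row 2 (s_2 leaves); pivot element 1.
Divide row 2 by 1; eliminate column x_1 from the other rows.
Row 1 update in column RHS: 6/5 − 0·(101/5) = 6/5.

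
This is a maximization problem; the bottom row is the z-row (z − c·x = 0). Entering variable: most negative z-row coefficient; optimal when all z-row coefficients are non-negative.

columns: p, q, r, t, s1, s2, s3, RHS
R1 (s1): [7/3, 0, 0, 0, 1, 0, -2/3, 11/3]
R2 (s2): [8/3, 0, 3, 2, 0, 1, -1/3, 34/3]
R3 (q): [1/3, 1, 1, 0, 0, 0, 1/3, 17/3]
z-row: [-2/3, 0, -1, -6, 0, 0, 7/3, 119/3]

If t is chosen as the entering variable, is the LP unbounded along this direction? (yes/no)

Column t has positive entries in row(s) 2, so the ratio test bounds it — not unbounded.

no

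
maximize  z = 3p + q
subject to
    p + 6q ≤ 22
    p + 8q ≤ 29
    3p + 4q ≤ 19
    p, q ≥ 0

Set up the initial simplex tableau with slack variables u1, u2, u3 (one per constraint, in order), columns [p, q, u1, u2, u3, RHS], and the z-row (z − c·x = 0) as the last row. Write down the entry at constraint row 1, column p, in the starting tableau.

Constraint 1 has coefficient 1 on p.

1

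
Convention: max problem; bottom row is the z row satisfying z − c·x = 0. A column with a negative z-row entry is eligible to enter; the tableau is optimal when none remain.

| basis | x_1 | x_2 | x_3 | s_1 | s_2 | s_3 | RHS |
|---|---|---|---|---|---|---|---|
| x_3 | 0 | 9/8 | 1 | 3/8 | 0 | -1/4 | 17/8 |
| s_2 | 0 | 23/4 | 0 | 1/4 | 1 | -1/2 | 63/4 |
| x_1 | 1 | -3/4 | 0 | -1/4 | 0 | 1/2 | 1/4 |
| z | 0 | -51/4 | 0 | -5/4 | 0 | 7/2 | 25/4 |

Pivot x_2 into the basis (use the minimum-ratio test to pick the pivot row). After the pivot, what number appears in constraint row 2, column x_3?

-46/9

Ratio test on column x_2 — row 1: (17/8)/(9/8) = 17/9; row 2: (63/4)/(23/4) = 63/23; row 3: entry -3/4 ≤ 0. Minimum is 17/9 at row 1 (x_3 leaves); pivot element 9/8.
Divide row 1 by 9/8; eliminate column x_2 from the other rows.
Row 2 update in column x_3: 0 − (23/4)·(8/9) = -46/9.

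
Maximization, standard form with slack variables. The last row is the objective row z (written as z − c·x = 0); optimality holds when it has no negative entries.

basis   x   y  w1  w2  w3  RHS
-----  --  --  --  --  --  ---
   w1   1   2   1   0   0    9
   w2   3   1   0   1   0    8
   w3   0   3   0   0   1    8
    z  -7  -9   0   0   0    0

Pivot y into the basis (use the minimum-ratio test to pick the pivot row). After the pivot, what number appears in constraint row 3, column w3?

1/3

Ratio test on column y — row 1: 9/2 = 9/2; row 2: 8/1 = 8; row 3: 8/3 = 8/3. Minimum is 8/3 at row 3 (w3 leaves); pivot element 3.
Divide row 3 by 3; eliminate column y from the other rows.
In the new row 3, the w3 entry is the old entry divided by the pivot: 1/3 = 1/3.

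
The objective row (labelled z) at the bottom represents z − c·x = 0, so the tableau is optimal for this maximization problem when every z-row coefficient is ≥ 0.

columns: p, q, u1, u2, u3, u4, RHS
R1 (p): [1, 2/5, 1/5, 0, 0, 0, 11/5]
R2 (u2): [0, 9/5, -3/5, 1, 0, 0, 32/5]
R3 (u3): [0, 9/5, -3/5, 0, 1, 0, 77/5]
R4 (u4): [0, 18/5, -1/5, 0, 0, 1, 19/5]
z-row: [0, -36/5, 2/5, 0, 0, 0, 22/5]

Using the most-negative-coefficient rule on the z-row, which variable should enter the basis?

Negative z-row entries: q: -36/5.
The most negative is -36/5 in column q, so q enters.

q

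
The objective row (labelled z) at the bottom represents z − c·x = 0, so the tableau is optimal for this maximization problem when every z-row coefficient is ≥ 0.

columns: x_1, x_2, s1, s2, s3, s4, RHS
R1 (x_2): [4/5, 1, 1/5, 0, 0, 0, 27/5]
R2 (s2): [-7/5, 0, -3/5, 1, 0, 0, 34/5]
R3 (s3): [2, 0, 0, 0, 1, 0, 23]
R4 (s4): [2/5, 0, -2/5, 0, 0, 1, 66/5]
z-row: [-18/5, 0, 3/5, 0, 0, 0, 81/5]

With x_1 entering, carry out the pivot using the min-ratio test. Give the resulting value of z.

81/2

Ratio test on column x_1 — row 1: (27/5)/(4/5) = 27/4; row 2: entry -7/5 ≤ 0; row 3: 23/2 = 23/2; row 4: (66/5)/(2/5) = 33. Minimum is 27/4 at row 1 (x_2 leaves); pivot element 4/5.
Pivot on row 1; the z-row RHS becomes 81/5 − (-18/5)·(27/4) = 81/2.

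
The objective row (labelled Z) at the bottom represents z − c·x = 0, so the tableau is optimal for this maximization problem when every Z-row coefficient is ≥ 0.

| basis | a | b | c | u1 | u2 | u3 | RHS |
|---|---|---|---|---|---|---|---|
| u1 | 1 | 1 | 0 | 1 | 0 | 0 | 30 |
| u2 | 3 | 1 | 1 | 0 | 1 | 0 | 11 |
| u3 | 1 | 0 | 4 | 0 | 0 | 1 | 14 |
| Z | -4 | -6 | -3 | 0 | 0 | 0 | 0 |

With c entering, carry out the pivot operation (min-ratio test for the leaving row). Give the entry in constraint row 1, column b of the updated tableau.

Ratio test on column c — row 1: entry 0 ≤ 0; row 2: 11/1 = 11; row 3: 14/4 = 7/2. Minimum is 7/2 at row 3 (u3 leaves); pivot element 4.
Divide row 3 by 4; eliminate column c from the other rows.
Row 1 update in column b: 1 − 0·0 = 1.

1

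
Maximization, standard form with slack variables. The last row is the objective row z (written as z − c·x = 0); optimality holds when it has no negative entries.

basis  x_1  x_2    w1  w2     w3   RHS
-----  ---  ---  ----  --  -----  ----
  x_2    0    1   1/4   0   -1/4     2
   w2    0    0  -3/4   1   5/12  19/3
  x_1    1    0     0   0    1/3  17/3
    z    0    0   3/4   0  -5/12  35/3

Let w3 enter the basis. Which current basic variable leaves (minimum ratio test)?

w2

Column w3 entries and ratios — x_2: -1/4 ≤ 0, skip; w2: (19/3)/(5/12) = 76/5; x_1: (17/3)/(1/3) = 17.
Smallest ratio is 76/5 in the row of w2, so w2 leaves.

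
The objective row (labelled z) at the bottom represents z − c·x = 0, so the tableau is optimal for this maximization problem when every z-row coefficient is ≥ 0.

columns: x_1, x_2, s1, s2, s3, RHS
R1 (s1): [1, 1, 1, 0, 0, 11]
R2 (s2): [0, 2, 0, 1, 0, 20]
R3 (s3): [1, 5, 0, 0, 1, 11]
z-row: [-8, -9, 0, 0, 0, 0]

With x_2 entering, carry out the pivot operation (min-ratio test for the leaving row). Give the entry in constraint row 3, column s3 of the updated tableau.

Ratio test on column x_2 — row 1: 11/1 = 11; row 2: 20/2 = 10; row 3: 11/5 = 11/5. Minimum is 11/5 at row 3 (s3 leaves); pivot element 5.
Divide row 3 by 5; eliminate column x_2 from the other rows.
In the new row 3, the s3 entry is the old entry divided by the pivot: 1/5 = 1/5.

1/5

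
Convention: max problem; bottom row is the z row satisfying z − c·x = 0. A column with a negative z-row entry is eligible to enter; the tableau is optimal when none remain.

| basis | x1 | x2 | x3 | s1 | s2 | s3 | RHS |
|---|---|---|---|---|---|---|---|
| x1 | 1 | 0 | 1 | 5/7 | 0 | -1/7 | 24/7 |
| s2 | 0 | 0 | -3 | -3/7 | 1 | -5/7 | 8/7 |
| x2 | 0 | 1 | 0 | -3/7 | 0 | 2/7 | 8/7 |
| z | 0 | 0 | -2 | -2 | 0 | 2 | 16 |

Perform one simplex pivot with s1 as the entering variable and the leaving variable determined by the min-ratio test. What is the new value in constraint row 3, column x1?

3/5

Ratio test on column s1 — row 1: (24/7)/(5/7) = 24/5; row 2: entry -3/7 ≤ 0; row 3: entry -3/7 ≤ 0. Minimum is 24/5 at row 1 (x1 leaves); pivot element 5/7.
Divide row 1 by 5/7; eliminate column s1 from the other rows.
Row 3 update in column x1: 0 − (-3/7)·(7/5) = 3/5.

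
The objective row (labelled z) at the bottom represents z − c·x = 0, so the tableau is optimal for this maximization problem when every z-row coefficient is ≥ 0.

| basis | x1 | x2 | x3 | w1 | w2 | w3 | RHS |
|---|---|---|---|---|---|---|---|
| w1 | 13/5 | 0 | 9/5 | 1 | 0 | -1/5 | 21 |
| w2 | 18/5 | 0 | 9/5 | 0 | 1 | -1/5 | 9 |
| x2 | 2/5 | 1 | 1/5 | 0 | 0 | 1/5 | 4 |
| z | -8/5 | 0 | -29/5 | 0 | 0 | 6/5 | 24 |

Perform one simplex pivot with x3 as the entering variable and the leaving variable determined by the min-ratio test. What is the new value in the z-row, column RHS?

Ratio test on column x3 — row 1: 21/(9/5) = 35/3; row 2: 9/(9/5) = 5; row 3: 4/(1/5) = 20. Minimum is 5 at row 2 (w2 leaves); pivot element 9/5.
Divide row 2 by 9/5; eliminate column x3 from the other rows.
z-row update in column RHS: 24 − (-29/5)·5 = 53.

53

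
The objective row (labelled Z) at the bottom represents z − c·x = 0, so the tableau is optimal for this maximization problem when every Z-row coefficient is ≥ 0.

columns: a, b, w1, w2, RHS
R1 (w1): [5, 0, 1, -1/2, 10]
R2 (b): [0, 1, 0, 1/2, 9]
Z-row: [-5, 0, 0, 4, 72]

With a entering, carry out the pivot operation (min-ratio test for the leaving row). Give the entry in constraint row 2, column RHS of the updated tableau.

Ratio test on column a — row 1: 10/5 = 2; row 2: entry 0 ≤ 0. Minimum is 2 at row 1 (w1 leaves); pivot element 5.
Divide row 1 by 5; eliminate column a from the other rows.
Row 2 update in column RHS: 9 − 0·2 = 9.

9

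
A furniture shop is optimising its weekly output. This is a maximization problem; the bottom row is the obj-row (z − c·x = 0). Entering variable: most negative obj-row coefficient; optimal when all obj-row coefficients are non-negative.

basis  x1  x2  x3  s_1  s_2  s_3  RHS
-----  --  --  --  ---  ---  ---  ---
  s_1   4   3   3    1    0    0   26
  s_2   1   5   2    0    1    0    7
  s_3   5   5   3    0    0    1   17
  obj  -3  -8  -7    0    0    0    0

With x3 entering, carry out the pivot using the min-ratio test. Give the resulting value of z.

49/2

Ratio test on column x3 — row 1: 26/3 = 26/3; row 2: 7/2 = 7/2; row 3: 17/3 = 17/3. Minimum is 7/2 at row 2 (s_2 leaves); pivot element 2.
Pivot on row 2; the obj-row RHS becomes 0 − (-7)·(7/2) = 49/2.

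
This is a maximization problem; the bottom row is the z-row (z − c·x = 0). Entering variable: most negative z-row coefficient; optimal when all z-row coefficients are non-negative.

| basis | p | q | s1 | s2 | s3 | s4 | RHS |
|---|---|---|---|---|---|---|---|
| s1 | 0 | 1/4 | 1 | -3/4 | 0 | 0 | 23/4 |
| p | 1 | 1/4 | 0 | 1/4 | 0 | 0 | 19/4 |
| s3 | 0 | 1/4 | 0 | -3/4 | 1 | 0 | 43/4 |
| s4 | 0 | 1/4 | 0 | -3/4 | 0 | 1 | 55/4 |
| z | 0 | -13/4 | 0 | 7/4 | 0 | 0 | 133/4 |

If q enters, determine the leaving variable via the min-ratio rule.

Column q entries and ratios — s1: (23/4)/(1/4) = 23; p: (19/4)/(1/4) = 19; s3: (43/4)/(1/4) = 43; s4: (55/4)/(1/4) = 55.
Smallest ratio is 19 in the row of p, so p leaves.

p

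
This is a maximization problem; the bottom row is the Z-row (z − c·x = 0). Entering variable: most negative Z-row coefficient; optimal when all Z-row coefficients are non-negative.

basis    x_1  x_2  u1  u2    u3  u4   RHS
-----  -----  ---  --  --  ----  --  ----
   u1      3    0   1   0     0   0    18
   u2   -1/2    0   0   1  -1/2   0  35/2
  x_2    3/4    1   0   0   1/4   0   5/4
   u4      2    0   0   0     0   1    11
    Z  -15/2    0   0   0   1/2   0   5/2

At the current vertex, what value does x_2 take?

5/4

x_2 is basic (row 3); its value is the RHS of that row, 5/4.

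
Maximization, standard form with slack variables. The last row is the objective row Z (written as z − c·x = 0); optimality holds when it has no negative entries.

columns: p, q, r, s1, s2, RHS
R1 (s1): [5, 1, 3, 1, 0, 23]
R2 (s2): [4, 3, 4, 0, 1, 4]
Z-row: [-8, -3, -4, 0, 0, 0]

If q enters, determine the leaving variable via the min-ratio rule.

s2

Column q entries and ratios — s1: 23/1 = 23; s2: 4/3 = 4/3.
Smallest ratio is 4/3 in the row of s2, so s2 leaves.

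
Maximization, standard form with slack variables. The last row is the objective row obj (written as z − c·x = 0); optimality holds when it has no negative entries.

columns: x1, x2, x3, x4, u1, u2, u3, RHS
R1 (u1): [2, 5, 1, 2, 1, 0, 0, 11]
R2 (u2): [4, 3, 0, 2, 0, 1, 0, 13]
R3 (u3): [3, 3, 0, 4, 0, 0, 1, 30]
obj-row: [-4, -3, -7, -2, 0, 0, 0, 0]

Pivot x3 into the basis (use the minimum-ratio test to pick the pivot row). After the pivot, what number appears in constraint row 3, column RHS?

30

Ratio test on column x3 — row 1: 11/1 = 11; row 2: entry 0 ≤ 0; row 3: entry 0 ≤ 0. Minimum is 11 at row 1 (u1 leaves); pivot element 1.
Divide row 1 by 1; eliminate column x3 from the other rows.
Row 3 update in column RHS: 30 − 0·11 = 30.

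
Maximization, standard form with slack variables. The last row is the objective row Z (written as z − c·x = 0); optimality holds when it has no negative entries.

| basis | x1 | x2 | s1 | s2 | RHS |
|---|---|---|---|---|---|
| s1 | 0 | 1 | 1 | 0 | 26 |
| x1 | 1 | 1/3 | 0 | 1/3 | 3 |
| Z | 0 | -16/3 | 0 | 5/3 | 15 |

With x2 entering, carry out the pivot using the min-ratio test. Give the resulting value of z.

Ratio test on column x2 — row 1: 26/1 = 26; row 2: 3/(1/3) = 9. Minimum is 9 at row 2 (x1 leaves); pivot element 1/3.
Pivot on row 2; the Z-row RHS becomes 15 − (-16/3)·9 = 63.

63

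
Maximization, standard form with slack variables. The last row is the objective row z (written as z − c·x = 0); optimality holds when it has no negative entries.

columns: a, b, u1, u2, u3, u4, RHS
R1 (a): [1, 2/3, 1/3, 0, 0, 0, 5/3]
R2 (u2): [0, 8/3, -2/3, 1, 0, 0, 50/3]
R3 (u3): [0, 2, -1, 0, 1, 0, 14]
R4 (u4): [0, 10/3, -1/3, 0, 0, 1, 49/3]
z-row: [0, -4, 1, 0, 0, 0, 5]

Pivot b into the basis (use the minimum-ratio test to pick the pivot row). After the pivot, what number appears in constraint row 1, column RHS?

5/2

Ratio test on column b — row 1: (5/3)/(2/3) = 5/2; row 2: (50/3)/(8/3) = 25/4; row 3: 14/2 = 7; row 4: (49/3)/(10/3) = 49/10. Minimum is 5/2 at row 1 (a leaves); pivot element 2/3.
Divide row 1 by 2/3; eliminate column b from the other rows.
In the new row 1, the RHS entry is the old entry divided by the pivot: (5/3)/(2/3) = 5/2.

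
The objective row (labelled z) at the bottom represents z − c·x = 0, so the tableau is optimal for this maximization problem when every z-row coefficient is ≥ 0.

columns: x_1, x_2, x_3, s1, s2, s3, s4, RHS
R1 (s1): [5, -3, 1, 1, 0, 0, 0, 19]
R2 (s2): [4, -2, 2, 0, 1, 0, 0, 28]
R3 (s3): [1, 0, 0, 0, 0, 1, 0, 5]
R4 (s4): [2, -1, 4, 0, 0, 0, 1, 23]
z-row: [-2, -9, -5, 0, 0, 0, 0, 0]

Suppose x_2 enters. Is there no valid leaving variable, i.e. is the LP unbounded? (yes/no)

Every constraint-row entry in column x_2 is ≤ 0, so increasing x_2 is unbounded.

yes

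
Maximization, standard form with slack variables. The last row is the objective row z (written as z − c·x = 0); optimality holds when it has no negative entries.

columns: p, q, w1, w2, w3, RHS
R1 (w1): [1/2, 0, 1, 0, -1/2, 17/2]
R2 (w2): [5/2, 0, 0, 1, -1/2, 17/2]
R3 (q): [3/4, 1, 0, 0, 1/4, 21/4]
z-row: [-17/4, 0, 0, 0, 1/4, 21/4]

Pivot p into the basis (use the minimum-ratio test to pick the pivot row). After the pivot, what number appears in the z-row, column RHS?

197/10

Ratio test on column p — row 1: (17/2)/(1/2) = 17; row 2: (17/2)/(5/2) = 17/5; row 3: (21/4)/(3/4) = 7. Minimum is 17/5 at row 2 (w2 leaves); pivot element 5/2.
Divide row 2 by 5/2; eliminate column p from the other rows.
z-row update in column RHS: 21/4 − (-17/4)·(17/5) = 197/10.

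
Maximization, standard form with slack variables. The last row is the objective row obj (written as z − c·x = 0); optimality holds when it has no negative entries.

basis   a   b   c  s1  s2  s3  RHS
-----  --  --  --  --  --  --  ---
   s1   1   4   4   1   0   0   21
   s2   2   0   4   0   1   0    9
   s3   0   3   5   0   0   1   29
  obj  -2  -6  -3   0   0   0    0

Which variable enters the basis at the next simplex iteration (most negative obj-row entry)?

b

Negative obj-row entries: a: -2, b: -6, c: -3.
The most negative is -6 in column b, so b enters.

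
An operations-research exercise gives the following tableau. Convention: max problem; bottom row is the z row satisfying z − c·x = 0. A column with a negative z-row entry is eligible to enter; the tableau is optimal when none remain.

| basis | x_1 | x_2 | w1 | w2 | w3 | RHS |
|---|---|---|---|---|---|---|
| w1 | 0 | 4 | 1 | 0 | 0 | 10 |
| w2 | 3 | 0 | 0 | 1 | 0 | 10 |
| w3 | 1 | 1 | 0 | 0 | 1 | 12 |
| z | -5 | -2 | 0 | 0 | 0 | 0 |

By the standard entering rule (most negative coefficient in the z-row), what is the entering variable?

x_1

Negative z-row entries: x_1: -5, x_2: -2.
The most negative is -5 in column x_1, so x_1 enters.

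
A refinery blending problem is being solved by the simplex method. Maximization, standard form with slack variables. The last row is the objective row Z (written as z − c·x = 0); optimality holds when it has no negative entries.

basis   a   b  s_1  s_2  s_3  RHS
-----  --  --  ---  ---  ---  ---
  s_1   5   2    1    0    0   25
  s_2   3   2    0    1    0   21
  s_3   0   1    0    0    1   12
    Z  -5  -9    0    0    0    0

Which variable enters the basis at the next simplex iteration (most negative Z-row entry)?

b

Negative Z-row entries: a: -5, b: -9.
The most negative is -9 in column b, so b enters.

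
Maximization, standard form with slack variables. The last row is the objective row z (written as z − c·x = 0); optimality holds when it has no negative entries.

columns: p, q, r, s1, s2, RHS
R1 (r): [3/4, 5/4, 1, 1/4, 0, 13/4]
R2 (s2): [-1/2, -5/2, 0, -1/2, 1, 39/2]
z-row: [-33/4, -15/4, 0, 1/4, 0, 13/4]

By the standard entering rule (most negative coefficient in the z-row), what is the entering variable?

Negative z-row entries: p: -33/4, q: -15/4.
The most negative is -33/4 in column p, so p enters.

p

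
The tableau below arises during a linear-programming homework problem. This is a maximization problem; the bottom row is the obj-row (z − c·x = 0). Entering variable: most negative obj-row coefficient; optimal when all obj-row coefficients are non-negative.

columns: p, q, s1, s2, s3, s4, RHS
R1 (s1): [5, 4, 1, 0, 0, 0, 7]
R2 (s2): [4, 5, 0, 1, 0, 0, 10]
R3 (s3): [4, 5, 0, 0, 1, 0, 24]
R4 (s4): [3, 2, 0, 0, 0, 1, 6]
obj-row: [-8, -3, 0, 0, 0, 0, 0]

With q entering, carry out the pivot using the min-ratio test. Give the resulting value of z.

Ratio test on column q — row 1: 7/4 = 7/4; row 2: 10/5 = 2; row 3: 24/5 = 24/5; row 4: 6/2 = 3. Minimum is 7/4 at row 1 (s1 leaves); pivot element 4.
Pivot on row 1; the obj-row RHS becomes 0 − (-3)·(7/4) = 21/4.

21/4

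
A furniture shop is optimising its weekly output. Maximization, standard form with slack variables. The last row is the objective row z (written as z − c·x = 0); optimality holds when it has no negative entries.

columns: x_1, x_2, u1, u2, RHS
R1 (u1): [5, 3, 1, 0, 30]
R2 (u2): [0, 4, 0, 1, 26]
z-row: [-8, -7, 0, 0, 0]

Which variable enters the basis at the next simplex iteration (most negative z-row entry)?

Negative z-row entries: x_1: -8, x_2: -7.
The most negative is -8 in column x_1, so x_1 enters.

x_1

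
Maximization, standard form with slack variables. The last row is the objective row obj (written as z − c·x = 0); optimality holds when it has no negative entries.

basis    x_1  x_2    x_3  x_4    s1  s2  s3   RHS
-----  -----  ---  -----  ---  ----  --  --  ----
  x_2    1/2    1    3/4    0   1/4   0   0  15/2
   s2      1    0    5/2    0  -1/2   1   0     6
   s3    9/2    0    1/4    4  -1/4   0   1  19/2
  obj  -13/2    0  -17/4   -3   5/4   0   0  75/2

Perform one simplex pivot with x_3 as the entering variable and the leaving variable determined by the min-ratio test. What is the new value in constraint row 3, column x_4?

Ratio test on column x_3 — row 1: (15/2)/(3/4) = 10; row 2: 6/(5/2) = 12/5; row 3: (19/2)/(1/4) = 38. Minimum is 12/5 at row 2 (s2 leaves); pivot element 5/2.
Divide row 2 by 5/2; eliminate column x_3 from the other rows.
Row 3 update in column x_4: 4 − (1/4)·0 = 4.

4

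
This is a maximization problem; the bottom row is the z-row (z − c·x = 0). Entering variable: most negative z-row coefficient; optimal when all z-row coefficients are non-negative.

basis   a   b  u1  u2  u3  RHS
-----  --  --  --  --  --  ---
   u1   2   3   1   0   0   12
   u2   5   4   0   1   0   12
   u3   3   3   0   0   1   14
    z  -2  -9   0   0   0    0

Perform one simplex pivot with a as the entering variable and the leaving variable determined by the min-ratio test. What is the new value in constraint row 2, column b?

4/5

Ratio test on column a — row 1: 12/2 = 6; row 2: 12/5 = 12/5; row 3: 14/3 = 14/3. Minimum is 12/5 at row 2 (u2 leaves); pivot element 5.
Divide row 2 by 5; eliminate column a from the other rows.
In the new row 2, the b entry is the old entry divided by the pivot: 4/5 = 4/5.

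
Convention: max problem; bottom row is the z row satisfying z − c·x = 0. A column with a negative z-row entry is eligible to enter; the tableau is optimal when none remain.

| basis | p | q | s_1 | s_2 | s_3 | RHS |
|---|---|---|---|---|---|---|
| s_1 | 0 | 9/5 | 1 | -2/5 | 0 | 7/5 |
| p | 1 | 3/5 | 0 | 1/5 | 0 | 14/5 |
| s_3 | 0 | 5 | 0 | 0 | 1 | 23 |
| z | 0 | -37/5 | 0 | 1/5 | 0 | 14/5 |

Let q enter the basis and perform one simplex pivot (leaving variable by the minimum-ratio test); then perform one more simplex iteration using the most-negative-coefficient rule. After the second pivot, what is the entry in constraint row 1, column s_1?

Ratio test on column q — row 1: (7/5)/(9/5) = 7/9; row 2: (14/5)/(3/5) = 14/3; row 3: 23/5 = 23/5. Minimum is 7/9 at row 1 (s_1 leaves); pivot element 9/5.
Divide row 1 by 9/5; eliminate column q from the other rows.
Second iteration: most negative z-row entry is -13/9 in column s_2, so s_2 enters.
Ratio test on column s_2 — row 1: entry -2/9 ≤ 0; row 2: (7/3)/(1/3) = 7; row 3: (172/9)/(10/9) = 86/5. Minimum is 7 at row 2 (p leaves); pivot element 1/3.
Divide row 2 by 1/3; eliminate column s_2 from the other rows.
After both pivots, the entry at constraint row 1, column s_1 is 1/3.

1/3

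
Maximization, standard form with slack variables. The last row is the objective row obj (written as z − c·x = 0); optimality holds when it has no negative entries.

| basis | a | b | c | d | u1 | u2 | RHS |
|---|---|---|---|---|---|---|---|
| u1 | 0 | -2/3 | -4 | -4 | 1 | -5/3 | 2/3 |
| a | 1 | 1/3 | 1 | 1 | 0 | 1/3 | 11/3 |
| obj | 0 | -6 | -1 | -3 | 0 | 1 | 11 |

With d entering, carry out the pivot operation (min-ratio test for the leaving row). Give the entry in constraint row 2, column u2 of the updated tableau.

Ratio test on column d — row 1: entry -4 ≤ 0; row 2: (11/3)/1 = 11/3. Minimum is 11/3 at row 2 (a leaves); pivot element 1.
Divide row 2 by 1; eliminate column d from the other rows.
In the new row 2, the u2 entry is the old entry divided by the pivot: (1/3)/1 = 1/3.

1/3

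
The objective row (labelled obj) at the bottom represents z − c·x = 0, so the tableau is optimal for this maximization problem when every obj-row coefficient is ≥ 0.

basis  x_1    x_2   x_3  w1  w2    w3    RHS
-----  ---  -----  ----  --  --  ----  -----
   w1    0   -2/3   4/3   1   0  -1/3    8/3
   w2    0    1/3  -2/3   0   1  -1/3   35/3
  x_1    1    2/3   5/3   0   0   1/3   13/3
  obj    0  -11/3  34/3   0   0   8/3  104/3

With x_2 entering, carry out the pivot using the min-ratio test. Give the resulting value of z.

Ratio test on column x_2 — row 1: entry -2/3 ≤ 0; row 2: (35/3)/(1/3) = 35; row 3: (13/3)/(2/3) = 13/2. Minimum is 13/2 at row 3 (x_1 leaves); pivot element 2/3.
Pivot on row 3; the obj-row RHS becomes 104/3 − (-11/3)·(13/2) = 117/2.

117/2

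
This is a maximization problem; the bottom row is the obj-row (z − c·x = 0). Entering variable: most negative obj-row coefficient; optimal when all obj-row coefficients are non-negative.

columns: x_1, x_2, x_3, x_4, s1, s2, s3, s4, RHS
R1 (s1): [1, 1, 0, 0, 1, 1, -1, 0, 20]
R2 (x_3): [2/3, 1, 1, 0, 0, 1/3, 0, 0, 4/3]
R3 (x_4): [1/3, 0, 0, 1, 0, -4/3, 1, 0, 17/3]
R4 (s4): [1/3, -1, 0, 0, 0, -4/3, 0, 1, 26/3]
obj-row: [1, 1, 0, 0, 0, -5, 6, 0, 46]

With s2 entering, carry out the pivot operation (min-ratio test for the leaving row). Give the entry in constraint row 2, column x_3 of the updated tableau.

3

Ratio test on column s2 — row 1: 20/1 = 20; row 2: (4/3)/(1/3) = 4; row 3: entry -4/3 ≤ 0; row 4: entry -4/3 ≤ 0. Minimum is 4 at row 2 (x_3 leaves); pivot element 1/3.
Divide row 2 by 1/3; eliminate column s2 from the other rows.
In the new row 2, the x_3 entry is the old entry divided by the pivot: 1/(1/3) = 3.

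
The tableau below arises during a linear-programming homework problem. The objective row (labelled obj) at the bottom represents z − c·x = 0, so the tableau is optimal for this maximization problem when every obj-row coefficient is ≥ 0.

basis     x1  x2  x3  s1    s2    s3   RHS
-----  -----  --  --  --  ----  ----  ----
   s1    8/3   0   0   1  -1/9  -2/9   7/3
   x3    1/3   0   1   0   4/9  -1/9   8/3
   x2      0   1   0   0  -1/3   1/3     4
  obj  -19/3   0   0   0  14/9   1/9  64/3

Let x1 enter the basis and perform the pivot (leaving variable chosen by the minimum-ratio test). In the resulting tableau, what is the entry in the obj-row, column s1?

19/8

Ratio test on column x1 — row 1: (7/3)/(8/3) = 7/8; row 2: (8/3)/(1/3) = 8; row 3: entry 0 ≤ 0. Minimum is 7/8 at row 1 (s1 leaves); pivot element 8/3.
Divide row 1 by 8/3; eliminate column x1 from the other rows.
obj-row update in column s1: 0 − (-19/3)·(3/8) = 19/8.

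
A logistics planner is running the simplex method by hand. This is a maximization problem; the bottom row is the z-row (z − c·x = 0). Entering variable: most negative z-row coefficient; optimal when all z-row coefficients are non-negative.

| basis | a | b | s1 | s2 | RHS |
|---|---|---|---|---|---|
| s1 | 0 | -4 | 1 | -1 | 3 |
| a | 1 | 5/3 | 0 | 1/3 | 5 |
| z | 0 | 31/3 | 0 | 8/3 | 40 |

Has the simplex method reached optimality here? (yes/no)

yes

Every z-row coefficient is ≥ 0, so the tableau is optimal.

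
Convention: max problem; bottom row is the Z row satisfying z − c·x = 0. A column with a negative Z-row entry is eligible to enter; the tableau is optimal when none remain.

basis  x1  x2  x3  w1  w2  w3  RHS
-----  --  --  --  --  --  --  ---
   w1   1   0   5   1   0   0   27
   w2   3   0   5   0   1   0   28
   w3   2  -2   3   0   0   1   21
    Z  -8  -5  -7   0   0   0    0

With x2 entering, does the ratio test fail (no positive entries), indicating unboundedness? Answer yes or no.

yes

Every constraint-row entry in column x2 is ≤ 0, so increasing x2 is unbounded.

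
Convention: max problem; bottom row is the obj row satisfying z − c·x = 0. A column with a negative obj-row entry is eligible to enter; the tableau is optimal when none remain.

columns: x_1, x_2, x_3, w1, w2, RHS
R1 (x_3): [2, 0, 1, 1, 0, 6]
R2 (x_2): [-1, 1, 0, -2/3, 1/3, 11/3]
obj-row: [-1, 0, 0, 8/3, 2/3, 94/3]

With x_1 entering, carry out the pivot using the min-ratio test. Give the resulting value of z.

103/3

Ratio test on column x_1 — row 1: 6/2 = 3; row 2: entry -1 ≤ 0. Minimum is 3 at row 1 (x_3 leaves); pivot element 2.
Pivot on row 1; the obj-row RHS becomes 94/3 − (-1)·3 = 103/3.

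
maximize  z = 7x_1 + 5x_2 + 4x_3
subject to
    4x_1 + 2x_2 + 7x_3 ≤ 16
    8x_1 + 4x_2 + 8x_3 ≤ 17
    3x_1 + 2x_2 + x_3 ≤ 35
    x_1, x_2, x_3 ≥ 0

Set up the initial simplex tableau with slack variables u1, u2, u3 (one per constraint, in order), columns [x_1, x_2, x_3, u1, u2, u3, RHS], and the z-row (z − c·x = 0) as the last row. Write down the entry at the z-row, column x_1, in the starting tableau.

-7

The z-row carries the negated objective coefficients: the x_1 entry is -7.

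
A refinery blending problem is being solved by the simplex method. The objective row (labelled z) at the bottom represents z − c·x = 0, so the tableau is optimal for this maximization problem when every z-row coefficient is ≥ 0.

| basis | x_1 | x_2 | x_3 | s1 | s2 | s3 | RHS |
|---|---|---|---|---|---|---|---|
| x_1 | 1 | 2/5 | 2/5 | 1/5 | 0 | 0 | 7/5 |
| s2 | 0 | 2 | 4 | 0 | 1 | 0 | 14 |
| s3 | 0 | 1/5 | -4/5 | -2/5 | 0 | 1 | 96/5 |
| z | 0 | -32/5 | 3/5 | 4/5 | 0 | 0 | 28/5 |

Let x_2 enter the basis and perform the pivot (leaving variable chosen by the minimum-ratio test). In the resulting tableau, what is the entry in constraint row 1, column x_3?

Ratio test on column x_2 — row 1: (7/5)/(2/5) = 7/2; row 2: 14/2 = 7; row 3: (96/5)/(1/5) = 96. Minimum is 7/2 at row 1 (x_1 leaves); pivot element 2/5.
Divide row 1 by 2/5; eliminate column x_2 from the other rows.
In the new row 1, the x_3 entry is the old entry divided by the pivot: (2/5)/(2/5) = 1.

1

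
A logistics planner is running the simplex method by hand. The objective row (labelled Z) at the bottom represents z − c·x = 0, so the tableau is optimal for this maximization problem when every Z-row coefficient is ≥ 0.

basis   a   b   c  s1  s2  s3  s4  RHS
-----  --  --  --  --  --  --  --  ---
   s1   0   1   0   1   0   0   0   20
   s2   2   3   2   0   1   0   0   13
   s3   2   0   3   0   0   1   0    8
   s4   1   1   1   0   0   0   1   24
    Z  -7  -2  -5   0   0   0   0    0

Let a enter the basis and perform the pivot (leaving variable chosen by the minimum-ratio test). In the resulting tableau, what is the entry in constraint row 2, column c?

-1

Ratio test on column a — row 1: entry 0 ≤ 0; row 2: 13/2 = 13/2; row 3: 8/2 = 4; row 4: 24/1 = 24. Minimum is 4 at row 3 (s3 leaves); pivot element 2.
Divide row 3 by 2; eliminate column a from the other rows.
Row 2 update in column c: 2 − 2·(3/2) = -1.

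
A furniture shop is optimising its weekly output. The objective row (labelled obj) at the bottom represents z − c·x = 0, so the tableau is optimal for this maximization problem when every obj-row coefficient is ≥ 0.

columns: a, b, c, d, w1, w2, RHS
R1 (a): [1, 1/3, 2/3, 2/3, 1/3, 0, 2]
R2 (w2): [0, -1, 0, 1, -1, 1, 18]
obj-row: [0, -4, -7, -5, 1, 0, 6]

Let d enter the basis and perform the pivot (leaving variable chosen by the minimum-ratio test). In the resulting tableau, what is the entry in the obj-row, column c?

Ratio test on column d — row 1: 2/(2/3) = 3; row 2: 18/1 = 18. Minimum is 3 at row 1 (a leaves); pivot element 2/3.
Divide row 1 by 2/3; eliminate column d from the other rows.
obj-row update in column c: -7 − (-5)·1 = -2.

-2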